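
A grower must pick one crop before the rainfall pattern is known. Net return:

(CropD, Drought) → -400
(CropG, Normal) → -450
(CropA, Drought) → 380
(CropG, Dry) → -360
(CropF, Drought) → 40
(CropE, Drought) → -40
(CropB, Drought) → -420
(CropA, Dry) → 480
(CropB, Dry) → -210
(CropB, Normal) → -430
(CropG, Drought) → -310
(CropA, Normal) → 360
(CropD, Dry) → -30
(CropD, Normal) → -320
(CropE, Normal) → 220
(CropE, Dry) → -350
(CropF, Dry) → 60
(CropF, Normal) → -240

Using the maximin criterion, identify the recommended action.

Row minima: CropF=-240, CropG=-450, CropB=-430, CropD=-400, CropA=360, CropE=-350
Best worst-case = 360 → CropA.

CropA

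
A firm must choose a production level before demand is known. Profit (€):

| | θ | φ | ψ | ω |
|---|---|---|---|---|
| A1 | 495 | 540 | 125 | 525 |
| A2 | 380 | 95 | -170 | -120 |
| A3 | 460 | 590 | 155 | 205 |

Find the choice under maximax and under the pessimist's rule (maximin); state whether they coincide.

Row maxima: A1=540, A2=380, A3=590
Best best-case = 590 → A3.
Row minima: A1=125, A2=-170, A3=155
Best worst-case = 155 → A3.

maximax → A3; maximin → A3 (agree)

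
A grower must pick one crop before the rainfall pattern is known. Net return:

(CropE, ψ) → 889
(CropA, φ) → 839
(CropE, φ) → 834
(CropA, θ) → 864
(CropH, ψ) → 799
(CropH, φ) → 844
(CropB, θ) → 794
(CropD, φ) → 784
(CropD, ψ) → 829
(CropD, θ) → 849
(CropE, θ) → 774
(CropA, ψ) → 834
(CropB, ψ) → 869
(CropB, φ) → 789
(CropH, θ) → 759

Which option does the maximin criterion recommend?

Row minima: CropA=834, CropD=784, CropH=759, CropB=789, CropE=774
Best worst-case = 834 → CropA.

CropA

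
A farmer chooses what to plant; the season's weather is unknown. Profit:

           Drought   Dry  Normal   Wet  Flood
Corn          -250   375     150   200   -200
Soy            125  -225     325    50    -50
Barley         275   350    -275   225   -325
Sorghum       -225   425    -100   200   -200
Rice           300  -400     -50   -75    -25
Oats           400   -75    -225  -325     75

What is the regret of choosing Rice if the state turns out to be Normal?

375

Best payoff under Normal is 325.
Regret = 325 − (-50) = 375.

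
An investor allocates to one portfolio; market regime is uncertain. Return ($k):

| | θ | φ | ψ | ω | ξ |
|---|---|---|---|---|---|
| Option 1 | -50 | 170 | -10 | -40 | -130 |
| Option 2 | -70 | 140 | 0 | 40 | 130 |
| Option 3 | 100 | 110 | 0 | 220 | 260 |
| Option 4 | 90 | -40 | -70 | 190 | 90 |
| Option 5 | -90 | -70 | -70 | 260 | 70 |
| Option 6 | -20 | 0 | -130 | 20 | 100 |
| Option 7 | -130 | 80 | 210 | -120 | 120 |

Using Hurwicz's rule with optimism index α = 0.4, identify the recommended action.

Option 3

Option 1: 0.4·170 + 0.6·(-130) = -10
Option 2: 0.4·140 + 0.6·(-70) = 14
Option 3: 0.4·260 + 0.6·0 = 104
Option 4: 0.4·190 + 0.6·(-70) = 34
Option 5: 0.4·260 + 0.6·(-90) = 50
Option 6: 0.4·100 + 0.6·(-130) = -38
Option 7: 0.4·210 + 0.6·(-130) = 6
Highest Hurwicz score = 104 → Option 3.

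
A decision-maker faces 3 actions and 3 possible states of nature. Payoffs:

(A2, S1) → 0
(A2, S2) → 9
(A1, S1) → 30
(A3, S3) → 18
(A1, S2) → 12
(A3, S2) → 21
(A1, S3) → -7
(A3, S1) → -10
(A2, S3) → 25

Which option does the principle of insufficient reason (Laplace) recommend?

Row averages: A1=35/3, A2=34/3, A3=29/3
Highest average = 35/3 → A1.

A1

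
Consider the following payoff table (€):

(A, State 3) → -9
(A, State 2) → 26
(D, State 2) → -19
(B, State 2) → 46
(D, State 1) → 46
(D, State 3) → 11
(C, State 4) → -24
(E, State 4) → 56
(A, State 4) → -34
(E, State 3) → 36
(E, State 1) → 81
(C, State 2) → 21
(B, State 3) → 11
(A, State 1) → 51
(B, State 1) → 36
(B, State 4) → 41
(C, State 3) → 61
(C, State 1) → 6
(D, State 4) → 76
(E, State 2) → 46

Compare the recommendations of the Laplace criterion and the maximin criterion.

Row averages: A=8.5, B=33.5, C=16, D=28.5, E=54.75
Highest average = 54.75 → E.
Row minima: A=-34, B=11, C=-24, D=-19, E=36
Best worst-case = 36 → E.

laplace → E; maximin → E (agree)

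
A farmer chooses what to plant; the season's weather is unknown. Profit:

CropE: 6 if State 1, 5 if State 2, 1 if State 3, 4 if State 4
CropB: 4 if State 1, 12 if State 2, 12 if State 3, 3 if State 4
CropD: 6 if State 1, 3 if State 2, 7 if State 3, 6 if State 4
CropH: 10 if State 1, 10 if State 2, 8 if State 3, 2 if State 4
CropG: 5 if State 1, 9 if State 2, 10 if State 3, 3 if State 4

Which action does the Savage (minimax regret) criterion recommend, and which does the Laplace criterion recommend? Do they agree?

minimax regret → CropH; laplace → CropB (disagree)

Column bests: State 1=10, State 2=12, State 3=12, State 4=6.
CropE regrets: 4, 7, 11, 2 → max 11
CropB regrets: 6, 0, 0, 3 → max 6
CropD regrets: 4, 9, 5, 0 → max 9
CropH regrets: 0, 2, 4, 4 → max 4
CropG regrets: 5, 3, 2, 3 → max 5
Smallest max regret = 4 → CropH.
Row averages: CropE=4, CropB=7.75, CropD=5.5, CropH=7.5, CropG=6.75
Highest average = 7.75 → CropB.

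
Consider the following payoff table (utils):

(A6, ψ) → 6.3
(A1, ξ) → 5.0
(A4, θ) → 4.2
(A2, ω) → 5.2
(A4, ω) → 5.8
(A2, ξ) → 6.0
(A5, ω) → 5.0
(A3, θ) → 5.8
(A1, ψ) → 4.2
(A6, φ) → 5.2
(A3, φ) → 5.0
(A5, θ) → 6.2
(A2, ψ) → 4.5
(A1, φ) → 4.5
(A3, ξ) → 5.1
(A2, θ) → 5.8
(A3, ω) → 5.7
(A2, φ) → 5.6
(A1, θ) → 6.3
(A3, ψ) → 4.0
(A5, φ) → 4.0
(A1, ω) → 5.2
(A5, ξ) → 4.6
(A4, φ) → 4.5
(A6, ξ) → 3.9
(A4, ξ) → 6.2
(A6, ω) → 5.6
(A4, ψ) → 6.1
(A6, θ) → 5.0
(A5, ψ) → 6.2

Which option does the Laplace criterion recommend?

Row averages: A1=5.04, A2=5.42, A3=5.12, A4=5.36, A5=5.2, A6=5.2
Highest average = 5.42 → A2.

A2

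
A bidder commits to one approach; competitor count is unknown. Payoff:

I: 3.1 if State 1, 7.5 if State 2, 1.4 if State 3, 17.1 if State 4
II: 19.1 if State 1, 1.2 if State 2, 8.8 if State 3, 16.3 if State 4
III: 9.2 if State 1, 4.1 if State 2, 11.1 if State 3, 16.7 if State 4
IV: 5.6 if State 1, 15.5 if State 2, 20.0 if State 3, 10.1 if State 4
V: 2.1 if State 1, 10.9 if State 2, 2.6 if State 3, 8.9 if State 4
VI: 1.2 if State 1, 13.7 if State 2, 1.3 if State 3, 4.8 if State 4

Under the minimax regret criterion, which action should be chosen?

III

Column bests: State 1=19.1, State 2=15.5, State 3=20.0, State 4=17.1.
I regrets: 16.0, 8.0, 18.6, 0.0 → max 18.6
II regrets: 0.0, 14.3, 11.2, 0.8 → max 14.3
III regrets: 9.9, 11.4, 8.9, 0.4 → max 11.4
IV regrets: 13.5, 0.0, 0.0, 7.0 → max 13.5
V regrets: 17.0, 4.6, 17.4, 8.2 → max 17.4
VI regrets: 17.9, 1.8, 18.7, 12.3 → max 18.7
Smallest max regret = 11.4 → III.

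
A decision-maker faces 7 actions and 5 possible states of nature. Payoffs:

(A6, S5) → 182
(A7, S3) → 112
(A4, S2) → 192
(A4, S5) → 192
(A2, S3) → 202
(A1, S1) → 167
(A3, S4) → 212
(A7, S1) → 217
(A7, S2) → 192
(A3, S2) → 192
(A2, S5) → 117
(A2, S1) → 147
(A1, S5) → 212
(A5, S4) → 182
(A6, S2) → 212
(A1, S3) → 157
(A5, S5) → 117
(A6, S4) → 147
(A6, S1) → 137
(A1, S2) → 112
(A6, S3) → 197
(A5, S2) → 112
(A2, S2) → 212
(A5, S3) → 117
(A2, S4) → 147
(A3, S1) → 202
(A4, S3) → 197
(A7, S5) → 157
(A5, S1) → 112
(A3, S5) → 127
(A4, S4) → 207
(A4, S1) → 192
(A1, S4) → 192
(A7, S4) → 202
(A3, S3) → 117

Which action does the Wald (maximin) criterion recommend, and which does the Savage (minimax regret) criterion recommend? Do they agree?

maximin → A4; minimax regret → A4 (agree)

Row minima: A1=112, A2=117, A3=117, A4=192, A5=112, A6=137, A7=112
Best worst-case = 192 → A4.
Column bests: S1=217, S2=212, S3=202, S4=212, S5=212.
A1 regrets: 50, 100, 45, 20, 0 → max 100
A2 regrets: 70, 0, 0, 65, 95 → max 95
A3 regrets: 15, 20, 85, 0, 85 → max 85
A4 regrets: 25, 20, 5, 5, 20 → max 25
A5 regrets: 105, 100, 85, 30, 95 → max 105
A6 regrets: 80, 0, 5, 65, 30 → max 80
A7 regrets: 0, 20, 90, 10, 55 → max 90
Smallest max regret = 25 → A4.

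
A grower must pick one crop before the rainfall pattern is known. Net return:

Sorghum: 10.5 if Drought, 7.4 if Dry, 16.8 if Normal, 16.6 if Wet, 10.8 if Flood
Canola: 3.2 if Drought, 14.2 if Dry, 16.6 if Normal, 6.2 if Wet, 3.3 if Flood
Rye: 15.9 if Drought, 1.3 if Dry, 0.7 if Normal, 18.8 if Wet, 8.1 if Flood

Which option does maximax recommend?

Row maxima: Sorghum=16.8, Canola=16.6, Rye=18.8
Best best-case = 18.8 → Rye.

Rye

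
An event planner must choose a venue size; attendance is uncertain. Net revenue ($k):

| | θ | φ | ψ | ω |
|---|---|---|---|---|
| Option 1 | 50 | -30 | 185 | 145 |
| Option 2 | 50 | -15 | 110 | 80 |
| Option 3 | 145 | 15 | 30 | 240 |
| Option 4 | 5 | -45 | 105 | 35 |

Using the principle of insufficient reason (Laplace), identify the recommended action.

Option 3

Row averages: Option 1=87.5, Option 2=56.25, Option 3=107.5, Option 4=25
Highest average = 107.5 → Option 3.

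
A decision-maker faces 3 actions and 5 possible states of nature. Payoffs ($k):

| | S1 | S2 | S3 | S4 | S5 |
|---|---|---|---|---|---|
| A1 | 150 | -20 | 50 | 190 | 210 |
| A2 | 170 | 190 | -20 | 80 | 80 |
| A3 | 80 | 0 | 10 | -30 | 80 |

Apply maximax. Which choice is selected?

Row maxima: A1=210, A2=190, A3=80
Best best-case = 210 → A1.

A1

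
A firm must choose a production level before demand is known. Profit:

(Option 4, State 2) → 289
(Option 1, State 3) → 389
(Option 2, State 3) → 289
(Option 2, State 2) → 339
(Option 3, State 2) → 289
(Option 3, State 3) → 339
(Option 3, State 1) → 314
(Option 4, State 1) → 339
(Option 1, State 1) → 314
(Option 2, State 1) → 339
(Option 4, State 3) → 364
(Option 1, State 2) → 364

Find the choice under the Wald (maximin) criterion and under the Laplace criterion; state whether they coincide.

Row minima: Option 1=314, Option 2=289, Option 3=289, Option 4=289
Best worst-case = 314 → Option 1.
Row averages: Option 1=1067/3, Option 2=967/3, Option 3=314, Option 4=992/3
Highest average = 1067/3 → Option 1.

maximin → Option 1; laplace → Option 1 (agree)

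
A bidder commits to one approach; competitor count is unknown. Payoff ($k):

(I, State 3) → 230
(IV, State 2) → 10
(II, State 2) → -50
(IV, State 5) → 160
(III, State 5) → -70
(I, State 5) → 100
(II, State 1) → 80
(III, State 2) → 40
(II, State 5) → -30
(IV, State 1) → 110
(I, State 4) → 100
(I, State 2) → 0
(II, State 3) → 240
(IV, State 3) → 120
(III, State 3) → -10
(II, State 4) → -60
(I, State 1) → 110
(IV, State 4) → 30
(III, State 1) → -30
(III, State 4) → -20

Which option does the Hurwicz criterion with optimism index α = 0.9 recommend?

II

I: 0.9·230 + 0.1·0 = 207
II: 0.9·240 + 0.1·(-60) = 210
III: 0.9·40 + 0.1·(-70) = 29
IV: 0.9·160 + 0.1·10 = 145
Highest Hurwicz score = 210 → II.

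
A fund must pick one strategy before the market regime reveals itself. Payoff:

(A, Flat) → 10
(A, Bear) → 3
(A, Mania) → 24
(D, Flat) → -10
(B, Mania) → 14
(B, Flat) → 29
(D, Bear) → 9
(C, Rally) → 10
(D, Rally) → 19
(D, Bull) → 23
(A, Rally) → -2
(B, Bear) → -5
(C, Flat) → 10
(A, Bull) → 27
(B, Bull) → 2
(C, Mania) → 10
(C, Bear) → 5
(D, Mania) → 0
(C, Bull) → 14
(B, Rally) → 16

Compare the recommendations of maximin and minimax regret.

Row minima: A=-2, B=-5, C=5, D=-10
Best worst-case = 5 → C.
Column bests: Bear=9, Flat=29, Bull=27, Rally=19, Mania=24.
A regrets: 6, 19, 0, 21, 0 → max 21
B regrets: 14, 0, 25, 3, 10 → max 25
C regrets: 4, 19, 13, 9, 14 → max 19
D regrets: 0, 39, 4, 0, 24 → max 39
Smallest max regret = 19 → C.

maximin → C; minimax regret → C (agree)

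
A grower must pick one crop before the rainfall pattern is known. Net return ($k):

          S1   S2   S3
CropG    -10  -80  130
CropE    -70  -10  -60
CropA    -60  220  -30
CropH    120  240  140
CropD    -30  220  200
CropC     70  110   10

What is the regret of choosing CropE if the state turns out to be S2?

Best payoff under S2 is 240.
Regret = 240 − (-10) = 250.

250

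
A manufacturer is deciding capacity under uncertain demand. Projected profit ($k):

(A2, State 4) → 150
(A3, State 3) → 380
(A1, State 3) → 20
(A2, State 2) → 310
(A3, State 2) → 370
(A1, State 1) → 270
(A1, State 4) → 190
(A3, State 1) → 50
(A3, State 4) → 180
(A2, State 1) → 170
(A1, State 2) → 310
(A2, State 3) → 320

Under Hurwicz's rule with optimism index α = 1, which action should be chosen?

A3

A1: 1·310 + 0·20 = 310
A2: 1·320 + 0·150 = 320
A3: 1·380 + 0·50 = 380
Highest Hurwicz score = 380 → A3.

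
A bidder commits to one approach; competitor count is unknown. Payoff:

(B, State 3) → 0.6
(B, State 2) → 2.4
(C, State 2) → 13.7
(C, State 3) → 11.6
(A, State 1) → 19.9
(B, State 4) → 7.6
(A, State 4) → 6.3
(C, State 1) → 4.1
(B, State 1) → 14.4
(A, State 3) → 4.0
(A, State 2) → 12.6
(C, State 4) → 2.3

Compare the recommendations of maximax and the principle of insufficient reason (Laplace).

maximax → A; laplace → A (agree)

Row maxima: A=19.9, B=14.4, C=13.7
Best best-case = 19.9 → A.
Row averages: A=10.7, B=6.25, C=7.925
Highest average = 10.7 → A.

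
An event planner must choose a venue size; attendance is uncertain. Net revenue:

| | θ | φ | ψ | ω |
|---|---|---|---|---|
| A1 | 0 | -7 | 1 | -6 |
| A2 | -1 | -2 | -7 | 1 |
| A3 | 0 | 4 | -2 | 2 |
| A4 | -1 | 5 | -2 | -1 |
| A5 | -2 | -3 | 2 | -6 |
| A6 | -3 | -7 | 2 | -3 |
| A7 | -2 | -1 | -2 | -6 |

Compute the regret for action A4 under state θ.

Best payoff under θ is 0.
Regret = 0 − (-1) = 1.

1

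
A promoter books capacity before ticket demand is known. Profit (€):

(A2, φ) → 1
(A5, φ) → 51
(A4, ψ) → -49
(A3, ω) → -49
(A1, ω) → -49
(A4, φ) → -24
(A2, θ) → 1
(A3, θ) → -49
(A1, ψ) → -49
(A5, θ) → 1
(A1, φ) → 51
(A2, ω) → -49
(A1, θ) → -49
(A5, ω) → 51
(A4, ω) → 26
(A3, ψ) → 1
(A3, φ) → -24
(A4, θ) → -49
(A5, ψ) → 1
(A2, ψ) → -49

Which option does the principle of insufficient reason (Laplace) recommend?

A5

Row averages: A1=-24, A2=-24, A3=-30.25, A4=-24, A5=26
Highest average = 26 → A5.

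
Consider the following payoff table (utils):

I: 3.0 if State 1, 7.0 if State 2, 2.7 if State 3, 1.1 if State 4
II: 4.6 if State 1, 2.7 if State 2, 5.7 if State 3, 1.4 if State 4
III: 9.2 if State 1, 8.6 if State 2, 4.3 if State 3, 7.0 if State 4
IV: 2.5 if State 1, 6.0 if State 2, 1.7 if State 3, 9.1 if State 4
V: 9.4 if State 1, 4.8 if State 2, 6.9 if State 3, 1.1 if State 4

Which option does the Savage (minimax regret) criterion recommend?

III

Column bests: State 1=9.4, State 2=8.6, State 3=6.9, State 4=9.1.
I regrets: 6.4, 1.6, 4.2, 8.0 → max 8.0
II regrets: 4.8, 5.9, 1.2, 7.7 → max 7.7
III regrets: 0.2, 0.0, 2.6, 2.1 → max 2.6
IV regrets: 6.9, 2.6, 5.2, 0.0 → max 6.9
V regrets: 0.0, 3.8, 0.0, 8.0 → max 8.0
Smallest max regret = 2.6 → III.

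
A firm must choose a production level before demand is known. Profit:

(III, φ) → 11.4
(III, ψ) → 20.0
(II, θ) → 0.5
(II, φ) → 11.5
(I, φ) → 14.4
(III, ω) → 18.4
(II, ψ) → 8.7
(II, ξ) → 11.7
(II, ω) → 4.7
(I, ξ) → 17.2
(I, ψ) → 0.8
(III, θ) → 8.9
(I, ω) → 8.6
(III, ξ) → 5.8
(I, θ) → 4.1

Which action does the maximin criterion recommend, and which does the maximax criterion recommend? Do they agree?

maximin → III; maximax → III (agree)

Row minima: I=0.8, II=0.5, III=5.8
Best worst-case = 5.8 → III.
Row maxima: I=17.2, II=11.7, III=20.0
Best best-case = 20.0 → III.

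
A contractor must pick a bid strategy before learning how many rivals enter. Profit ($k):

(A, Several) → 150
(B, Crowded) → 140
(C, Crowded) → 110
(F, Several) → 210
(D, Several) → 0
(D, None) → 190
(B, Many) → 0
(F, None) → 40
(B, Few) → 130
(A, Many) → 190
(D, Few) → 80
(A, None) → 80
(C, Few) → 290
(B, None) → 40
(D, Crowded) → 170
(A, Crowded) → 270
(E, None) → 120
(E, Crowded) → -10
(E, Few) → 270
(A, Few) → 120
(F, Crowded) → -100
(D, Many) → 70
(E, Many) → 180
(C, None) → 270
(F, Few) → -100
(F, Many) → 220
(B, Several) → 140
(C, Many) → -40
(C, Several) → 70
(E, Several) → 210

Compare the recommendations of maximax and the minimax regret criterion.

Row maxima: A=270, B=140, C=290, D=190, E=270, F=220
Best best-case = 290 → C.
Column bests: None=270, Few=290, Several=210, Many=220, Crowded=270.
A regrets: 190, 170, 60, 30, 0 → max 190
B regrets: 230, 160, 70, 220, 130 → max 230
C regrets: 0, 0, 140, 260, 160 → max 260
D regrets: 80, 210, 210, 150, 100 → max 210
E regrets: 150, 20, 0, 40, 280 → max 280
F regrets: 230, 390, 0, 0, 370 → max 390
Smallest max regret = 190 → A.

maximax → C; minimax regret → A (disagree)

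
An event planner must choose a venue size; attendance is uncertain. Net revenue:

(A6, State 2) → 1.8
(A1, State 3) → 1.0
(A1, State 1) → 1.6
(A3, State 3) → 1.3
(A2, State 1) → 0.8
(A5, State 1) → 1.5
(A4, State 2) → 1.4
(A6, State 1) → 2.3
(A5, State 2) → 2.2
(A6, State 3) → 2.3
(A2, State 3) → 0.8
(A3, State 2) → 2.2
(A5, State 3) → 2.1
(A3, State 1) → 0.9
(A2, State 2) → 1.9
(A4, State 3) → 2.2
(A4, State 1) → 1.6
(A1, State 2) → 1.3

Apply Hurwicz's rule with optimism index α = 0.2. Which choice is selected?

A1: 0.2·1.6 + 0.8·1.0 = 1.12
A2: 0.2·1.9 + 0.8·0.8 = 1.02
A3: 0.2·2.2 + 0.8·0.9 = 1.16
A4: 0.2·2.2 + 0.8·1.4 = 1.56
A5: 0.2·2.2 + 0.8·1.5 = 1.64
A6: 0.2·2.3 + 0.8·1.8 = 1.9
Highest Hurwicz score = 1.9 → A6.

A6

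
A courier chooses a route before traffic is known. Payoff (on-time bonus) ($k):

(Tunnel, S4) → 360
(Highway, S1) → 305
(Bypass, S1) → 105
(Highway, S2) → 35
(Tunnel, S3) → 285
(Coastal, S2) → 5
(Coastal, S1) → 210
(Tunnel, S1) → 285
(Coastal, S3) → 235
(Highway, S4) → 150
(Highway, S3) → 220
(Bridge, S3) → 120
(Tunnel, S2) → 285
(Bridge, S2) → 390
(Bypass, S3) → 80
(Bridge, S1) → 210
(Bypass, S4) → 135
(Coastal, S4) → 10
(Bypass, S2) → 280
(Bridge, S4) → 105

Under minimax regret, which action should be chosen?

Column bests: S1=305, S2=390, S3=285, S4=360.
Tunnel regrets: 20, 105, 0, 0 → max 105
Highway regrets: 0, 355, 65, 210 → max 355
Bridge regrets: 95, 0, 165, 255 → max 255
Coastal regrets: 95, 385, 50, 350 → max 385
Bypass regrets: 200, 110, 205, 225 → max 225
Smallest max regret = 105 → Tunnel.

Tunnel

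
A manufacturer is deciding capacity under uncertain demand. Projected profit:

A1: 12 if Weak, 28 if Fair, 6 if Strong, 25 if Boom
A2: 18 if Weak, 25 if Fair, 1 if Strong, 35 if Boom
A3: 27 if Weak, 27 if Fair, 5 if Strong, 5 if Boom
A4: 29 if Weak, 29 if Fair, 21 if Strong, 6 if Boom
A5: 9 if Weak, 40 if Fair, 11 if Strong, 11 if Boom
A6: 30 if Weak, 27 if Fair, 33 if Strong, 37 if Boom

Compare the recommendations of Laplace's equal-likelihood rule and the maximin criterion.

laplace → A6; maximin → A6 (agree)

Row averages: A1=17.75, A2=19.75, A3=16, A4=21.25, A5=17.75, A6=31.75
Highest average = 31.75 → A6.
Row minima: A1=6, A2=1, A3=5, A4=6, A5=9, A6=27
Best worst-case = 27 → A6.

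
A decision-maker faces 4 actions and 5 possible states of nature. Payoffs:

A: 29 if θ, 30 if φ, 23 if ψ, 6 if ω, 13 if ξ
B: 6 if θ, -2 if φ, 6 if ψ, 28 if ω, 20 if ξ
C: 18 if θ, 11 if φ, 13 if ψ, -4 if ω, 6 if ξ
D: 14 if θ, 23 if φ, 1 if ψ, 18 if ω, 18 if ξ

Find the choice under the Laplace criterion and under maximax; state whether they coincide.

laplace → A; maximax → A (agree)

Row averages: A=20.2, B=11.6, C=8.8, D=14.8
Highest average = 20.2 → A.
Row maxima: A=30, B=28, C=18, D=23
Best best-case = 30 → A.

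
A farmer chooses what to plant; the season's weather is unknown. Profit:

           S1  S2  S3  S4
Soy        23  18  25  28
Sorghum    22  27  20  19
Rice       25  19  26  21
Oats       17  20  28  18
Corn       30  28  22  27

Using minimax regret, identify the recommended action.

Column bests: S1=30, S2=28, S3=28, S4=28.
Soy regrets: 7, 10, 3, 0 → max 10
Sorghum regrets: 8, 1, 8, 9 → max 9
Rice regrets: 5, 9, 2, 7 → max 9
Oats regrets: 13, 8, 0, 10 → max 13
Corn regrets: 0, 0, 6, 1 → max 6
Smallest max regret = 6 → Corn.

Corn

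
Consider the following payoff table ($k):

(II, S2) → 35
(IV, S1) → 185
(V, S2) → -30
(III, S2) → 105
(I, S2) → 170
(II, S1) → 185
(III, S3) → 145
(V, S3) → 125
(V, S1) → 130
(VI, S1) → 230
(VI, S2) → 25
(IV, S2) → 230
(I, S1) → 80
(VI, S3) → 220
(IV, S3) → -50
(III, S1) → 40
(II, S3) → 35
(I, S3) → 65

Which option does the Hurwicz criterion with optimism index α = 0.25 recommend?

I

I: 0.25·170 + 0.75·65 = 91.25
II: 0.25·185 + 0.75·35 = 72.5
III: 0.25·145 + 0.75·40 = 66.25
IV: 0.25·230 + 0.75·(-50) = 20
V: 0.25·130 + 0.75·(-30) = 10
VI: 0.25·230 + 0.75·25 = 76.25
Highest Hurwicz score = 91.25 → I.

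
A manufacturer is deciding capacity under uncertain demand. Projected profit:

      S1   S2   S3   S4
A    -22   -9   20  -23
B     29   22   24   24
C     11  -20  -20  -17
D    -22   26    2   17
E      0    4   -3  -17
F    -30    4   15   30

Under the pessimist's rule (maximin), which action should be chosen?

Row minima: A=-23, B=22, C=-20, D=-22, E=-17, F=-30
Best worst-case = 22 → B.

B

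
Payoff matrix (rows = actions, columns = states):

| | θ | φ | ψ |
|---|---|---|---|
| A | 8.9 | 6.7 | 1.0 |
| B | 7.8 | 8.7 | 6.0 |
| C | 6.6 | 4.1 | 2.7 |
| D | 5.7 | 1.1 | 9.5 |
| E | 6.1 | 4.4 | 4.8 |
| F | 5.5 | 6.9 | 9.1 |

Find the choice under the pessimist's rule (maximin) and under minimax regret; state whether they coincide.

Row minima: A=1.0, B=6.0, C=2.7, D=1.1, E=4.4, F=5.5
Best worst-case = 6.0 → B.
Column bests: θ=8.9, φ=8.7, ψ=9.5.
A regrets: 0.0, 2.0, 8.5 → max 8.5
B regrets: 1.1, 0.0, 3.5 → max 3.5
C regrets: 2.3, 4.6, 6.8 → max 6.8
D regrets: 3.2, 7.6, 0.0 → max 7.6
E regrets: 2.8, 4.3, 4.7 → max 4.7
F regrets: 3.4, 1.8, 0.4 → max 3.4
Smallest max regret = 3.4 → F.

maximin → B; minimax regret → F (disagree)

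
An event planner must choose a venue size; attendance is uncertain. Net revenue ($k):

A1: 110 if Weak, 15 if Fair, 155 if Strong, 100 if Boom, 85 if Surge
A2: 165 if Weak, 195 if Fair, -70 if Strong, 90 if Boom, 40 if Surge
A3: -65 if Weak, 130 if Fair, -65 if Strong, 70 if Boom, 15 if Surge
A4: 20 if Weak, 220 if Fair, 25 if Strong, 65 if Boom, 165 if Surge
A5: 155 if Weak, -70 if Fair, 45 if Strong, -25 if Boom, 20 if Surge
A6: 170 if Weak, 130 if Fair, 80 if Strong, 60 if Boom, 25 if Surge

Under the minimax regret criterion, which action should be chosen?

A6

Column bests: Weak=170, Fair=220, Strong=155, Boom=100, Surge=165.
A1 regrets: 60, 205, 0, 0, 80 → max 205
A2 regrets: 5, 25, 225, 10, 125 → max 225
A3 regrets: 235, 90, 220, 30, 150 → max 235
A4 regrets: 150, 0, 130, 35, 0 → max 150
A5 regrets: 15, 290, 110, 125, 145 → max 290
A6 regrets: 0, 90, 75, 40, 140 → max 140
Smallest max regret = 140 → A6.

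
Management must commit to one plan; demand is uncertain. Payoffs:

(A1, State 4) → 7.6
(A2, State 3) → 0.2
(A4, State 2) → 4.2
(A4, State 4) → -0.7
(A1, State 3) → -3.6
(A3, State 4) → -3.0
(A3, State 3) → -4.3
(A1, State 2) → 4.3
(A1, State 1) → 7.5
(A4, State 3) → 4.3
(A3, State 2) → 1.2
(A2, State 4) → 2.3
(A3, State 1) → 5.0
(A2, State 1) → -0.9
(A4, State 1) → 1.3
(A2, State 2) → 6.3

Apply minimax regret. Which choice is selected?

A1

Column bests: State 1=7.5, State 2=6.3, State 3=4.3, State 4=7.6.
A1 regrets: 0.0, 2.0, 7.9, 0.0 → max 7.9
A2 regrets: 8.4, 0.0, 4.1, 5.3 → max 8.4
A3 regrets: 2.5, 5.1, 8.6, 10.6 → max 10.6
A4 regrets: 6.2, 2.1, 0.0, 8.3 → max 8.3
Smallest max regret = 7.9 → A1.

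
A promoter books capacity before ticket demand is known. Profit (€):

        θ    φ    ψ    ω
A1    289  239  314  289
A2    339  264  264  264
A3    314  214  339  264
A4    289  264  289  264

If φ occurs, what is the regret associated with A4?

Best payoff under φ is 264.
Regret = 264 − 264 = 0.

0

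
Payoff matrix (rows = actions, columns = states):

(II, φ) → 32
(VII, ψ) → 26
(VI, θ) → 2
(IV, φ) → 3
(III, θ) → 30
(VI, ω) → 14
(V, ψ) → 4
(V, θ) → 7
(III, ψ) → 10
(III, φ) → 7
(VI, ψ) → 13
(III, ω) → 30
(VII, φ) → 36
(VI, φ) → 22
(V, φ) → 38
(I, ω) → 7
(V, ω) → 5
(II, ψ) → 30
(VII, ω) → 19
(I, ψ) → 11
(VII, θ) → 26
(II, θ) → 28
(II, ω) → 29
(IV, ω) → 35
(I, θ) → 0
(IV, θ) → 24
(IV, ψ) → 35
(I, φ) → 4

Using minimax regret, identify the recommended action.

Column bests: θ=30, φ=38, ψ=35, ω=35.
I regrets: 30, 34, 24, 28 → max 34
II regrets: 2, 6, 5, 6 → max 6
III regrets: 0, 31, 25, 5 → max 31
IV regrets: 6, 35, 0, 0 → max 35
V regrets: 23, 0, 31, 30 → max 31
VI regrets: 28, 16, 22, 21 → max 28
VII regrets: 4, 2, 9, 16 → max 16
Smallest max regret = 6 → II.

II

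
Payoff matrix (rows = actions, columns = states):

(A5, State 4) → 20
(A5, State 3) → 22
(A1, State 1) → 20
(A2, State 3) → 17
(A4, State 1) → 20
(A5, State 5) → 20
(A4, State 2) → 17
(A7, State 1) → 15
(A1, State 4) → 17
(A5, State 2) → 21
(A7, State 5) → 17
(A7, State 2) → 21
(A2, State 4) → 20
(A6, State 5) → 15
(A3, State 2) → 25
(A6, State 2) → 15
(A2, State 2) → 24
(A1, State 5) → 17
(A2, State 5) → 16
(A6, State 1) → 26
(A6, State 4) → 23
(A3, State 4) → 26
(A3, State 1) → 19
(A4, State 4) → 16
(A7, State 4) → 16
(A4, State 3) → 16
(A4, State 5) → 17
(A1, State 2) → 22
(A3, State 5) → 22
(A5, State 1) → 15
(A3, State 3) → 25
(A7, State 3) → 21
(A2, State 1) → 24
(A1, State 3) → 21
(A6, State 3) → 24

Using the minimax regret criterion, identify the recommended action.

Column bests: State 1=26, State 2=25, State 3=25, State 4=26, State 5=22.
A1 regrets: 6, 3, 4, 9, 5 → max 9
A2 regrets: 2, 1, 8, 6, 6 → max 8
A3 regrets: 7, 0, 0, 0, 0 → max 7
A4 regrets: 6, 8, 9, 10, 5 → max 10
A5 regrets: 11, 4, 3, 6, 2 → max 11
A6 regrets: 0, 10, 1, 3, 7 → max 10
A7 regrets: 11, 4, 4, 10, 5 → max 11
Smallest max regret = 7 → A3.

A3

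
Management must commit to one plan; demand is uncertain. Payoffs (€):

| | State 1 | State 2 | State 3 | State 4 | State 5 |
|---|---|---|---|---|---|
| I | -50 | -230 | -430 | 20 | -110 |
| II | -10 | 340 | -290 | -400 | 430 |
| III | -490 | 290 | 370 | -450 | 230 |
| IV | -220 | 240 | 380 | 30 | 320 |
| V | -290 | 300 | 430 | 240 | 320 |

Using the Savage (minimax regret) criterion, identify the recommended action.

IV

Column bests: State 1=-10, State 2=340, State 3=430, State 4=240, State 5=430.
I regrets: 40, 570, 860, 220, 540 → max 860
II regrets: 0, 0, 720, 640, 0 → max 720
III regrets: 480, 50, 60, 690, 200 → max 690
IV regrets: 210, 100, 50, 210, 110 → max 210
V regrets: 280, 40, 0, 0, 110 → max 280
Smallest max regret = 210 → IV.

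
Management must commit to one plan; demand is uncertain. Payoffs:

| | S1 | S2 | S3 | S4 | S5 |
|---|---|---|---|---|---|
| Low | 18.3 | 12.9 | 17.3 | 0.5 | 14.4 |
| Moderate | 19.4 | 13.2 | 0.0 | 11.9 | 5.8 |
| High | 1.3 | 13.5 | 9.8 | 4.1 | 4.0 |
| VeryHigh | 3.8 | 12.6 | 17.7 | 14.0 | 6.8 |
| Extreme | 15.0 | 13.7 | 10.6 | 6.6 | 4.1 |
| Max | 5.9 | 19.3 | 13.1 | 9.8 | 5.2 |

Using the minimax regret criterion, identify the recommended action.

Column bests: S1=19.4, S2=19.3, S3=17.7, S4=14.0, S5=14.4.
Low regrets: 1.1, 6.4, 0.4, 13.5, 0.0 → max 13.5
Moderate regrets: 0.0, 6.1, 17.7, 2.1, 8.6 → max 17.7
High regrets: 18.1, 5.8, 7.9, 9.9, 10.4 → max 18.1
VeryHigh regrets: 15.6, 6.7, 0.0, 0.0, 7.6 → max 15.6
Extreme regrets: 4.4, 5.6, 7.1, 7.4, 10.3 → max 10.3
Max regrets: 13.5, 0.0, 4.6, 4.2, 9.2 → max 13.5
Smallest max regret = 10.3 → Extreme.

Extreme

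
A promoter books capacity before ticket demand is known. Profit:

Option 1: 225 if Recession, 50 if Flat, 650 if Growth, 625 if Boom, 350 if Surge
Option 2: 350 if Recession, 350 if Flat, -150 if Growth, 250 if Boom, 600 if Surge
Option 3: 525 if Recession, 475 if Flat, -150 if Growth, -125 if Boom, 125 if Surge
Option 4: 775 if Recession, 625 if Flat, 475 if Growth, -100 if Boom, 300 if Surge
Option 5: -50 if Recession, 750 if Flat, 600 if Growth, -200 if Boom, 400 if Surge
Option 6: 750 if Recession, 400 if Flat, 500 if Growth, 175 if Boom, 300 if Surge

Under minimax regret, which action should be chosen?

Column bests: Recession=775, Flat=750, Growth=650, Boom=625, Surge=600.
Option 1 regrets: 550, 700, 0, 0, 250 → max 700
Option 2 regrets: 425, 400, 800, 375, 0 → max 800
Option 3 regrets: 250, 275, 800, 750, 475 → max 800
Option 4 regrets: 0, 125, 175, 725, 300 → max 725
Option 5 regrets: 825, 0, 50, 825, 200 → max 825
Option 6 regrets: 25, 350, 150, 450, 300 → max 450
Smallest max regret = 450 → Option 6.

Option 6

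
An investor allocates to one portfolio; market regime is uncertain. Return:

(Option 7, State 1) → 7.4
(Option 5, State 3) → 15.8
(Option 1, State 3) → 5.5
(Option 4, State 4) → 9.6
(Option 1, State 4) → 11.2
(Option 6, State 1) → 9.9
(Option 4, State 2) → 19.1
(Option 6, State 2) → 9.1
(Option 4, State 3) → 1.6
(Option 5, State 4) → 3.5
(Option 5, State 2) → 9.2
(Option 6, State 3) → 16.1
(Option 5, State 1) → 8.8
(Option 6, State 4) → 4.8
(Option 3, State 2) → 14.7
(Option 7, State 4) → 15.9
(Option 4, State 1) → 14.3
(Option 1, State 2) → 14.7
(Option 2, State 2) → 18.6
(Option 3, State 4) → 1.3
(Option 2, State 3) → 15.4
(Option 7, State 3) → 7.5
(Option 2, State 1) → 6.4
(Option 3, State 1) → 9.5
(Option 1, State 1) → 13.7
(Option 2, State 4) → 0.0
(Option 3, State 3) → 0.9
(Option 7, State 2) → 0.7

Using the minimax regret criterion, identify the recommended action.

Option 1

Column bests: State 1=14.3, State 2=19.1, State 3=16.1, State 4=15.9.
Option 1 regrets: 0.6, 4.4, 10.6, 4.7 → max 10.6
Option 2 regrets: 7.9, 0.5, 0.7, 15.9 → max 15.9
Option 3 regrets: 4.8, 4.4, 15.2, 14.6 → max 15.2
Option 4 regrets: 0.0, 0.0, 14.5, 6.3 → max 14.5
Option 5 regrets: 5.5, 9.9, 0.3, 12.4 → max 12.4
Option 6 regrets: 4.4, 10.0, 0.0, 11.1 → max 11.1
Option 7 regrets: 6.9, 18.4, 8.6, 0.0 → max 18.4
Smallest max regret = 10.6 → Option 1.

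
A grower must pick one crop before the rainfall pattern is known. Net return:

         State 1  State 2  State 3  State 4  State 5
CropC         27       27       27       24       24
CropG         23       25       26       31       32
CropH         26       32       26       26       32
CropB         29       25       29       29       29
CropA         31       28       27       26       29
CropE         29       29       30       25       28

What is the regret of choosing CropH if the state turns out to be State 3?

4

Best payoff under State 3 is 30.
Regret = 30 − 26 = 4.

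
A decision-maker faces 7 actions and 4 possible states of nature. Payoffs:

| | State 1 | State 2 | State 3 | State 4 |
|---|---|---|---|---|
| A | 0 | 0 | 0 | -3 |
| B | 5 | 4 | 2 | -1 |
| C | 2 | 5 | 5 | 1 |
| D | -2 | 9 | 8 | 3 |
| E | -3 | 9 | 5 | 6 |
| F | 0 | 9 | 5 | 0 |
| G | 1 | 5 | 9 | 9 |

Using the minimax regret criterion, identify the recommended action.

Column bests: State 1=5, State 2=9, State 3=9, State 4=9.
A regrets: 5, 9, 9, 12 → max 12
B regrets: 0, 5, 7, 10 → max 10
C regrets: 3, 4, 4, 8 → max 8
D regrets: 7, 0, 1, 6 → max 7
E regrets: 8, 0, 4, 3 → max 8
F regrets: 5, 0, 4, 9 → max 9
G regrets: 4, 4, 0, 0 → max 4
Smallest max regret = 4 → G.

G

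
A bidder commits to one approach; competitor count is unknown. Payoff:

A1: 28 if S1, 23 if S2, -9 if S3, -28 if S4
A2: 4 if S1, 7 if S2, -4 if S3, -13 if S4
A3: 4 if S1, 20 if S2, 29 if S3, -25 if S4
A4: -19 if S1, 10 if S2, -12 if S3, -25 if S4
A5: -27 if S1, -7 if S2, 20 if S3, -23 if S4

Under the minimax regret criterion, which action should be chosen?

A3

Column bests: S1=28, S2=23, S3=29, S4=-13.
A1 regrets: 0, 0, 38, 15 → max 38
A2 regrets: 24, 16, 33, 0 → max 33
A3 regrets: 24, 3, 0, 12 → max 24
A4 regrets: 47, 13, 41, 12 → max 47
A5 regrets: 55, 30, 9, 10 → max 55
Smallest max regret = 24 → A3.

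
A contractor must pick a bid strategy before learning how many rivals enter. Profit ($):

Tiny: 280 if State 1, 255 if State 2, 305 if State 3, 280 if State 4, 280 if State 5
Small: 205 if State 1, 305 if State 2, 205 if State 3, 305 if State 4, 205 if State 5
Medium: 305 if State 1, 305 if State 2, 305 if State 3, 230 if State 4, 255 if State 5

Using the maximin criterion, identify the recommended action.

Row minima: Tiny=255, Small=205, Medium=230
Best worst-case = 255 → Tiny.

Tiny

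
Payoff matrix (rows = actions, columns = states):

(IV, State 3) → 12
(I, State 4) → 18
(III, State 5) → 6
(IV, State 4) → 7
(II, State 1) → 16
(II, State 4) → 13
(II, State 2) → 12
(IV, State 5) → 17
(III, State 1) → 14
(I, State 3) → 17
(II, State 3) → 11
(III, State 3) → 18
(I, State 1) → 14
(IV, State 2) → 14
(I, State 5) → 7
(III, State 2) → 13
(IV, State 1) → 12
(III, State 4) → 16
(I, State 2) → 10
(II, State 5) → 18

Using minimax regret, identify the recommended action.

Column bests: State 1=16, State 2=14, State 3=18, State 4=18, State 5=18.
I regrets: 2, 4, 1, 0, 11 → max 11
II regrets: 0, 2, 7, 5, 0 → max 7
III regrets: 2, 1, 0, 2, 12 → max 12
IV regrets: 4, 0, 6, 11, 1 → max 11
Smallest max regret = 7 → II.

II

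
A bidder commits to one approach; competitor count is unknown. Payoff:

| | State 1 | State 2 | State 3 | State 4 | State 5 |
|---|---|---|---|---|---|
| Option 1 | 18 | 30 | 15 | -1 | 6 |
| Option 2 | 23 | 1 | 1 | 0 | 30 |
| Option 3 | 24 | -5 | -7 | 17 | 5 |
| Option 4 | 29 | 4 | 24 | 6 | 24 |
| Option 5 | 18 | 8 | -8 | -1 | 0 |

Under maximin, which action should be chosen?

Option 4

Row minima: Option 1=-1, Option 2=0, Option 3=-7, Option 4=4, Option 5=-8
Best worst-case = 4 → Option 4.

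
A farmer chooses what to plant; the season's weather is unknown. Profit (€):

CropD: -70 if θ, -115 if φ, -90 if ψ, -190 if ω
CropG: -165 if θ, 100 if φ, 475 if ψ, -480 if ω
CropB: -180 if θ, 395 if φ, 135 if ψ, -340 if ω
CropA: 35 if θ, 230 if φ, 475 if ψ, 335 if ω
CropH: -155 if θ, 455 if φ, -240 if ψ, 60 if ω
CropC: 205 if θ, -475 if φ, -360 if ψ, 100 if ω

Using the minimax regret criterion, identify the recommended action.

Column bests: θ=205, φ=455, ψ=475, ω=335.
CropD regrets: 275, 570, 565, 525 → max 570
CropG regrets: 370, 355, 0, 815 → max 815
CropB regrets: 385, 60, 340, 675 → max 675
CropA regrets: 170, 225, 0, 0 → max 225
CropH regrets: 360, 0, 715, 275 → max 715
CropC regrets: 0, 930, 835, 235 → max 930
Smallest max regret = 225 → CropA.

CropA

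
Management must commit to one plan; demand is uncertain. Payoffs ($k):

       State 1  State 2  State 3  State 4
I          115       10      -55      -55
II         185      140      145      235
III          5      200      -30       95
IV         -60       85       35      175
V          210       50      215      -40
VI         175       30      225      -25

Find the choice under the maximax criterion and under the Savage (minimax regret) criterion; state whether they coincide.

maximax → II; minimax regret → II (agree)

Row maxima: I=115, II=235, III=200, IV=175, V=215, VI=225
Best best-case = 235 → II.
Column bests: State 1=210, State 2=200, State 3=225, State 4=235.
I regrets: 95, 190, 280, 290 → max 290
II regrets: 25, 60, 80, 0 → max 80
III regrets: 205, 0, 255, 140 → max 255
IV regrets: 270, 115, 190, 60 → max 270
V regrets: 0, 150, 10, 275 → max 275
VI regrets: 35, 170, 0, 260 → max 260
Smallest max regret = 80 → II.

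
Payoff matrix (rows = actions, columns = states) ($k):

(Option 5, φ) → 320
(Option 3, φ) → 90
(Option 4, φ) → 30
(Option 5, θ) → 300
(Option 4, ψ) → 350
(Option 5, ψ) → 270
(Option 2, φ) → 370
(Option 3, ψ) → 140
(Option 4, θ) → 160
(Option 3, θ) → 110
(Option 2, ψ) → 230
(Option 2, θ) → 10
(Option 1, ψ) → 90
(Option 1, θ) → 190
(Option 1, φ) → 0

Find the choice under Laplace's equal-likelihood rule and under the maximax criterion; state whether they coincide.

Row averages: Option 1=280/3, Option 2=610/3, Option 3=340/3, Option 4=180, Option 5=890/3
Highest average = 890/3 → Option 5.
Row maxima: Option 1=190, Option 2=370, Option 3=140, Option 4=350, Option 5=320
Best best-case = 370 → Option 2.

laplace → Option 5; maximax → Option 2 (disagree)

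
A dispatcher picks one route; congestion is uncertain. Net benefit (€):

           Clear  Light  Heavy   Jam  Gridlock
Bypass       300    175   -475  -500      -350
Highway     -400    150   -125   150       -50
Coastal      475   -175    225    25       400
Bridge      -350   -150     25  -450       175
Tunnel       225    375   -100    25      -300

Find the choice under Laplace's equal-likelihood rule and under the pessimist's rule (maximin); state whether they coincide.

Row averages: Bypass=-170, Highway=-55, Coastal=190, Bridge=-150, Tunnel=45
Highest average = 190 → Coastal.
Row minima: Bypass=-500, Highway=-400, Coastal=-175, Bridge=-450, Tunnel=-300
Best worst-case = -175 → Coastal.

laplace → Coastal; maximin → Coastal (agree)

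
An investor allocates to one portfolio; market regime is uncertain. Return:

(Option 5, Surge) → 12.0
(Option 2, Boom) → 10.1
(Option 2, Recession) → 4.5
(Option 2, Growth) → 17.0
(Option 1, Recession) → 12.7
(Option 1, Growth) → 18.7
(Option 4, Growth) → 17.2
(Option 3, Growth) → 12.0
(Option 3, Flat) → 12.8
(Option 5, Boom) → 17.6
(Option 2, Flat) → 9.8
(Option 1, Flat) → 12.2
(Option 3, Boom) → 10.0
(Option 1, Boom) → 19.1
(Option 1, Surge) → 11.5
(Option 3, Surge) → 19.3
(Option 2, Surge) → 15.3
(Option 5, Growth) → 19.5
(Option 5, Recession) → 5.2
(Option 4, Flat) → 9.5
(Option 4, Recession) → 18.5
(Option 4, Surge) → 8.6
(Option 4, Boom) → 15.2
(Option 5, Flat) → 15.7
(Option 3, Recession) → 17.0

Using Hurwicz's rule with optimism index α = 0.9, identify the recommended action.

Option 1: 0.9·19.1 + 0.1·11.5 = 18.34
Option 2: 0.9·17.0 + 0.1·4.5 = 15.75
Option 3: 0.9·19.3 + 0.1·10.0 = 18.37
Option 4: 0.9·18.5 + 0.1·8.6 = 17.51
Option 5: 0.9·19.5 + 0.1·5.2 = 18.07
Highest Hurwicz score = 18.37 → Option 3.

Option 3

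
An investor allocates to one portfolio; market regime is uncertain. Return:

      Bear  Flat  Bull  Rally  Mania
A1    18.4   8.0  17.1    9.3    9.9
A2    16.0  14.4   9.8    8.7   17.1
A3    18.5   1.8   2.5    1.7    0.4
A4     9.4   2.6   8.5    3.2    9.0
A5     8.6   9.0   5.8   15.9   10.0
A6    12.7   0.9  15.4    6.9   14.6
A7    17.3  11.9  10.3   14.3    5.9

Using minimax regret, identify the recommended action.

Column bests: Bear=18.5, Flat=14.4, Bull=17.1, Rally=15.9, Mania=17.1.
A1 regrets: 0.1, 6.4, 0.0, 6.6, 7.2 → max 7.2
A2 regrets: 2.5, 0.0, 7.3, 7.2, 0.0 → max 7.3
A3 regrets: 0.0, 12.6, 14.6, 14.2, 16.7 → max 16.7
A4 regrets: 9.1, 11.8, 8.6, 12.7, 8.1 → max 12.7
A5 regrets: 9.9, 5.4, 11.3, 0.0, 7.1 → max 11.3
A6 regrets: 5.8, 13.5, 1.7, 9.0, 2.5 → max 13.5
A7 regrets: 1.2, 2.5, 6.8, 1.6, 11.2 → max 11.2
Smallest max regret = 7.2 → A1.

A1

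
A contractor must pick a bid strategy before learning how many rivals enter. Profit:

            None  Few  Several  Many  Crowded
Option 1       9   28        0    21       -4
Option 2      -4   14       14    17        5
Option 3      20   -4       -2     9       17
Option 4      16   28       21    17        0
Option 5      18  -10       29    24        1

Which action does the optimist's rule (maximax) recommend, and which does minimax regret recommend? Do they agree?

Row maxima: Option 1=28, Option 2=17, Option 3=20, Option 4=28, Option 5=29
Best best-case = 29 → Option 5.
Column bests: None=20, Few=28, Several=29, Many=24, Crowded=17.
Option 1 regrets: 11, 0, 29, 3, 21 → max 29
Option 2 regrets: 24, 14, 15, 7, 12 → max 24
Option 3 regrets: 0, 32, 31, 15, 0 → max 32
Option 4 regrets: 4, 0, 8, 7, 17 → max 17
Option 5 regrets: 2, 38, 0, 0, 16 → max 38
Smallest max regret = 17 → Option 4.

maximax → Option 5; minimax regret → Option 4 (disagree)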